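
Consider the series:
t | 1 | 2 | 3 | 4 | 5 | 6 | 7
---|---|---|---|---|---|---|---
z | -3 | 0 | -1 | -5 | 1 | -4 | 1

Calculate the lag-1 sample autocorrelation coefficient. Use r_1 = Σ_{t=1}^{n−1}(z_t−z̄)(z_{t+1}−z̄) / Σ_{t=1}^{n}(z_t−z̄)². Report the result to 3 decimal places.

Mean z̄ = (-3 + 0 − 1 − 5 + 1 − 4 + 1)/7 = -1.5714
Deviations from mean: -1.4286, 1.5714, 0.5714, -3.4286, 2.5714, -2.4286, 2.5714
Numerator Σ_{t=1}^{6}(z_t−z̄)(z_{t+1}−z̄) = -24.6122
Denominator Σ(z_t−z̄)² = 35.7143
r_1 = -24.6122 / 35.7143 = -0.689

-0.689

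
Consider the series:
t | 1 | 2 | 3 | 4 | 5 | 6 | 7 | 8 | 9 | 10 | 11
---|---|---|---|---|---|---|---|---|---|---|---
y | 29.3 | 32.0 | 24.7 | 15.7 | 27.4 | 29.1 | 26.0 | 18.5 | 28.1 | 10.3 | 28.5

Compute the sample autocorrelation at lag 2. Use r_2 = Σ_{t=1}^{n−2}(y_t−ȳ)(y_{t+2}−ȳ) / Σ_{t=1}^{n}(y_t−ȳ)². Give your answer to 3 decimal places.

-0.051

Mean ȳ = (29.3 + 32.0 + 24.7 + 15.7 + 27.4 + 29.1 + 26.0 + 18.5 + 28.1 + 10.3 + 28.5)/11 = 24.5091
Numerator Σ_{t=1}^{9}(y_t−ȳ)(y_{t+2}−ȳ) = -23.1720
Denominator Σ(y_t−ȳ)² = 455.1891
r_2 = -23.1720 / 455.1891 = -0.051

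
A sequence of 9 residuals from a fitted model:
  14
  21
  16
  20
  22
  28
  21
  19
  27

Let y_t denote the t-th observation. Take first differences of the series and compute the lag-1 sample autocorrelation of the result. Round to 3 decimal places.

-0.347

First differences Δy: 7, -5, 4, 2, 6, -7, -2, 8
Mean of differences = 1.6250
Numerator Σ(Δy_t−Δȳ)(Δy_{t+1}−Δȳ) = -78.3906
Denominator Σ(Δy_t−Δȳ)² = 225.8750
r_1(Δy) = -78.3906 / 225.8750 = -0.347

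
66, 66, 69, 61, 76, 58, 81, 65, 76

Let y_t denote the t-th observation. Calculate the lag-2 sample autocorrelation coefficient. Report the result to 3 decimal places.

Mean ȳ = (66 + 66 + 69 + 61 + 76 + 58 + 81 + 65 + 76)/9 = 68.6667
Σ(y_t−ȳ)(y_{t+2}−ȳ) = (-0.8889) + (20.4444) + (2.4444) + (81.7778) + (90.4444) + (39.1111) + (90.4444) = 323.7778
Denominator Σ(y_t−ȳ)² = 460.0000
r_2 = 323.7778 / 460.0000 = 0.704

0.704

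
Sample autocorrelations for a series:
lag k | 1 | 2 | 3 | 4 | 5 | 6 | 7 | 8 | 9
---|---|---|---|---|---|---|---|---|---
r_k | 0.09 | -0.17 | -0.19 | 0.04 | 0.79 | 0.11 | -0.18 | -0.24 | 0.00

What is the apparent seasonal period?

The largest autocorrelation is r_5 = 0.79; the remaining lags stay at or below 0.11.
The dominant spike at lag 5 indicates a seasonal period of 5.

5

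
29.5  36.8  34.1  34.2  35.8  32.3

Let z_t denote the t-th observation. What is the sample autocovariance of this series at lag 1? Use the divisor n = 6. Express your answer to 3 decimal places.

Mean z̄ = (29.5 + 36.8 + 34.1 + 34.2 + 35.8 + 32.3)/6 = 33.7833
Deviations: -4.2833, 3.0167, 0.3167, 0.4167, 2.0167, -1.4833
Σ_{t=1}^{5}(z_t−z̄)(z_{t+1}−z̄) = -13.9853
γ_1 = -13.9853 / 6 = -2.331

-2.331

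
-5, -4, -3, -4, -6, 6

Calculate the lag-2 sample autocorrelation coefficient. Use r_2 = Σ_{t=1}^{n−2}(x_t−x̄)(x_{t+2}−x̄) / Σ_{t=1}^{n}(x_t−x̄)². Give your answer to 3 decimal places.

Mean x̄ = (-5 − 4 − 3 − 4 − 6 + 6)/6 = -2.6667
Σ(x_t−x̄)(x_{t+2}−x̄) = (0.7778) + (1.7778) + (1.1111) + (-11.5556) = -7.8889
Denominator Σ(x_t−x̄)² = 95.3333
r_2 = -7.8889 / 95.3333 = -0.083

-0.083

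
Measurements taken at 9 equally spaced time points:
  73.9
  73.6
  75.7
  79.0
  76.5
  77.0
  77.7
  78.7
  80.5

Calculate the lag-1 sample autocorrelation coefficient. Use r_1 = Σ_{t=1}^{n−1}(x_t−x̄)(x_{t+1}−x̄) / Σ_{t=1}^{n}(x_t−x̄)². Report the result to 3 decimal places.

Mean x̄ = (73.9 + 73.6 + 75.7 + 79.0 + 76.5 + 77.0 + 77.7 + 78.7 + 80.5)/9 = 76.9556
Numerator Σ_{t=1}^{8}(x_t−x̄)(x_{t+1}−x̄) = 18.4625
Denominator Σ(x_t−x̄)² = 42.7222
r_1 = 18.4625 / 42.7222 = 0.432

0.432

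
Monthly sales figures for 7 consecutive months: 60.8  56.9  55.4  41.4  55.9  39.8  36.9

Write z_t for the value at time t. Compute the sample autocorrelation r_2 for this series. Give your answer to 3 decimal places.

Mean z̄ = (60.8 + 56.9 + 55.4 + 41.4 + 55.9 + 39.8 + 36.9)/7 = 49.5857
Deviations from mean: 11.2143, 7.3143, 5.8143, -8.1857, 6.3143, -9.7857, -12.6857
Numerator Σ_{t=1}^{5}(z_t−z̄)(z_{t+2}−z̄) = 42.0453
Denominator Σ(z_t−z̄)² = 576.6286
r_2 = 42.0453 / 576.6286 = 0.073

0.073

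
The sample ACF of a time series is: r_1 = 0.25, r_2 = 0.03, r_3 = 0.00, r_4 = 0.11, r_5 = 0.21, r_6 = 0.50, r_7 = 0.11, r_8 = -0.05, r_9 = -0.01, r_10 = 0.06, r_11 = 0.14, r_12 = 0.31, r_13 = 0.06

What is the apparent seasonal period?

6

The largest autocorrelation is r_6 = 0.50, with a weaker echo at lag 12 (0.31); the remaining lags stay at or below 0.25. The elevated value at lag 1 (0.25), dropping to 0.03 at lag 2, reflects decaying short-term dependence rather than seasonality.
The dominant spike at lag 6 indicates a seasonal period of 6.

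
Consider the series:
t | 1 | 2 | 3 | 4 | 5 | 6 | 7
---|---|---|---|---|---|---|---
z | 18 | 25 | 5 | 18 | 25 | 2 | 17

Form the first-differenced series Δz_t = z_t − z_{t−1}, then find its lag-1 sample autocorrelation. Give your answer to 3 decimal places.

First differences Δz: 7, -20, 13, 7, -23, 15
Mean of differences = -0.1667
Numerator Σ(Δz_t−Δz̄)(Δz_{t+1}−Δz̄) = -818.8611
Denominator Σ(Δz_t−Δz̄)² = 1420.8333
r_1(Δz) = -818.8611 / 1420.8333 = -0.576

-0.576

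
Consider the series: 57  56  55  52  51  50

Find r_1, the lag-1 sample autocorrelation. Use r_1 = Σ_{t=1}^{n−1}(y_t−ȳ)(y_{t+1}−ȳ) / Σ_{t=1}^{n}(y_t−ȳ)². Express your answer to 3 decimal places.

0.548

Mean ȳ = (57 + 56 + 55 + 52 + 51 + 50)/6 = 53.5000
Deviations from mean: 3.5000, 2.5000, 1.5000, -1.5000, -2.5000, -3.5000
Σ(y_t−ȳ)(y_{t+1}−ȳ) = (8.7500) + (3.7500) + (-2.2500) + (3.7500) + (8.7500) = 22.7500
Denominator Σ(y_t−ȳ)² = 41.5000
r_1 = 22.7500 / 41.5000 = 0.548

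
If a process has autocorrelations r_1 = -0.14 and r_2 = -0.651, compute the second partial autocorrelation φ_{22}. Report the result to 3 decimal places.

-0.684

φ_{22} = (r_2 − r_1²) / (1 − r_1²)
r_1² = (-0.14)² = 0.0196
Numerator = -0.651 − 0.0196 = -0.6706; denominator = 1 − 0.0196 = 0.9804
φ_{22} = -0.6706 / 0.9804 = -0.684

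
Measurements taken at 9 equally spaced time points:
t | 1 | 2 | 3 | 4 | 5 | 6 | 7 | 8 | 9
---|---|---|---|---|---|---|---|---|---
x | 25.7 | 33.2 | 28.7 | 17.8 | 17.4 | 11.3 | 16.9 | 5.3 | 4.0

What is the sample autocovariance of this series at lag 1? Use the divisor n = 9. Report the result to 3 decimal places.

Mean x̄ = (25.7 + 33.2 + 28.7 + 17.8 + 17.4 + 11.3 + 16.9 + 5.3 + 4.0)/9 = 17.8111
Σ_{t=1}^{8}(x_t−x̄)(x_{t+1}−x̄) = 481.6532
γ_1 = 481.6532 / 9 = 53.517

53.517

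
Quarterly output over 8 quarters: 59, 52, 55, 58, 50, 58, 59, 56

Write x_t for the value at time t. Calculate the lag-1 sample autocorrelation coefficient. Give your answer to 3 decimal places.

-0.362

Mean x̄ = (59 + 52 + 55 + 58 + 50 + 58 + 59 + 56)/8 = 55.8750
Deviations from mean: 3.1250, -3.8750, -0.8750, 2.1250, -5.8750, 2.1250, 3.1250, 0.1250
Σ(x_t−x̄)(x_{t+1}−x̄) = (-12.1094) + (3.3906) + (-1.8594) + (-12.4844) + (-12.4844) + (6.6406) + (0.3906) = -28.5156
Denominator Σ(x_t−x̄)² = 78.8750
r_1 = -28.5156 / 78.8750 = -0.362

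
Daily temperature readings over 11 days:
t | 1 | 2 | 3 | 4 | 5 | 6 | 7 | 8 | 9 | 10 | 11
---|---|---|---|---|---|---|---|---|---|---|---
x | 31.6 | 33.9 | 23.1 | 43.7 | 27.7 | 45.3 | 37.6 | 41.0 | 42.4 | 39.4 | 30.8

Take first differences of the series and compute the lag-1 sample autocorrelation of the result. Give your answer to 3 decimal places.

-0.784

First differences Δx: 2.3, -10.8, 20.6, -16.0, 17.6, -7.7, 3.4, 1.4, -3.0, -8.6
Mean of differences = -0.0800
Numerator Σ(Δx_t−Δx̄)(Δx_{t+1}−Δx̄) = -993.4264
Denominator Σ(Δx_t−Δx̄)² = 1267.7560
r_1(Δx) = -993.4264 / 1267.7560 = -0.784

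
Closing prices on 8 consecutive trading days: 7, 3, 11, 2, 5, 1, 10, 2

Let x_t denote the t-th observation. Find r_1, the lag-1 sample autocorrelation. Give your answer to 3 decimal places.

Mean x̄ = (7 + 3 + 11 + 2 + 5 + 1 + 10 + 2)/8 = 5.1250
Deviations from mean: 1.8750, -2.1250, 5.8750, -3.1250, -0.1250, -4.1250, 4.8750, -3.1250
Numerator Σ_{t=1}^{7}(x_t−x̄)(x_{t+1}−x̄) = -69.2656
Denominator Σ(x_t−x̄)² = 102.8750
r_1 = -69.2656 / 102.8750 = -0.673

-0.673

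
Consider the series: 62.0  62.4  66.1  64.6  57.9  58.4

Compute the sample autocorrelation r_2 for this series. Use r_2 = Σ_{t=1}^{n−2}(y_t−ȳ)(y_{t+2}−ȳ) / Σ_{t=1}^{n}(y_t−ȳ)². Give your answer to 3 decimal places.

Mean ȳ = (62.0 + 62.4 + 66.1 + 64.6 + 57.9 + 58.4)/6 = 61.9000
Deviations from mean: 0.1000, 0.5000, 4.2000, 2.7000, -4.0000, -3.5000
Σ(y_t−ȳ)(y_{t+2}−ȳ) = (0.4200) + (1.3500) + (-16.8000) + (-9.4500) = -24.4800
Denominator Σ(y_t−ȳ)² = 53.4400
r_2 = -24.4800 / 53.4400 = -0.458

-0.458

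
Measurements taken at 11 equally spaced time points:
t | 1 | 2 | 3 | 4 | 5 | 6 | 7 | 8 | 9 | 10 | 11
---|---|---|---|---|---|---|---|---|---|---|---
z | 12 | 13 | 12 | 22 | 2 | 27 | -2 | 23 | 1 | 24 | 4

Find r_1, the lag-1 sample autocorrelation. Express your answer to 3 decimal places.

Mean z̄ = (12 + 13 + 12 + 22 + 2 + 27 − 2 + 23 + 1 + 24 + 4)/11 = 12.5455
Numerator Σ_{t=1}^{10}(z_t−z̄)(z_{t+1}−z̄) = -970.9339
Denominator Σ(z_t−z̄)² = 1068.7273
r_1 = -970.9339 / 1068.7273 = -0.908

-0.908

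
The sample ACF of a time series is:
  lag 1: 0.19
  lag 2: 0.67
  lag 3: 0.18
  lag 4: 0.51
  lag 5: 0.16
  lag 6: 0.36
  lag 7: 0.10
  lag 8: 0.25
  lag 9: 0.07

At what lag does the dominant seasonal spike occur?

The largest autocorrelation is r_2 = 0.67, with weaker echoes at lags 4 (0.51), 6 (0.36) and 8 (0.25); the remaining lags stay at or below 0.19.
The dominant spike at lag 2 indicates a seasonal period of 2.

2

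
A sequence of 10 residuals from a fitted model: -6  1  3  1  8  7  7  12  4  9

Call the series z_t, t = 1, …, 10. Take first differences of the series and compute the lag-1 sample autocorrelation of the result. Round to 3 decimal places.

-0.504

First differences Δz: 7, 2, -2, 7, -1, 0, 5, -8, 5
Mean of differences = 1.6667
Numerator Σ(Δz_t−Δz̄)(Δz_{t+1}−Δz̄) = -98.7778
Denominator Σ(Δz_t−Δz̄)² = 196.0000
r_1(Δz) = -98.7778 / 196.0000 = -0.504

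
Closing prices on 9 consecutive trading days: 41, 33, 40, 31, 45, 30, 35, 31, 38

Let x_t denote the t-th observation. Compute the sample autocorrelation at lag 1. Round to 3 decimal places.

-0.653

Mean x̄ = (41 + 33 + 40 + 31 + 45 + 30 + 35 + 31 + 38)/9 = 36.0000
Numerator Σ_{t=1}^{8}(x_t−x̄)(x_{t+1}−x̄) = -145.0000
Denominator Σ(x_t−x̄)² = 222.0000
r_1 = -145.0000 / 222.0000 = -0.653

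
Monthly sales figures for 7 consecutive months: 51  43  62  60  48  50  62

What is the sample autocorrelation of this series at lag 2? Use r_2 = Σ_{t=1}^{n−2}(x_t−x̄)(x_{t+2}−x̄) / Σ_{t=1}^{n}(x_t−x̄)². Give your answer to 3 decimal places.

Mean x̄ = (51 + 43 + 62 + 60 + 48 + 50 + 62)/7 = 53.7143
Deviations from mean: -2.7143, -10.7143, 8.2857, 6.2857, -5.7143, -3.7143, 8.2857
Numerator Σ_{t=1}^{5}(x_t−x̄)(x_{t+2}−x̄) = -207.8776
Denominator Σ(x_t−x̄)² = 345.4286
r_2 = -207.8776 / 345.4286 = -0.602

-0.602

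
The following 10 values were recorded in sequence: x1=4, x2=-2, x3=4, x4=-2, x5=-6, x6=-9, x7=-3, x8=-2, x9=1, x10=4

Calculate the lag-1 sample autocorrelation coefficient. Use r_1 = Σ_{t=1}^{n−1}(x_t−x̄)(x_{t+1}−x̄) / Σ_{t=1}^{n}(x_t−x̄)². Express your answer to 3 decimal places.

0.314

Mean x̄ = (4 − 2 + 4 − 2 − 6 − 9 − 3 − 2 + 1 + 4)/10 = -1.1000
Numerator Σ_{t=1}^{9}(x_t−x̄)(x_{t+1}−x̄) = 54.8900
Denominator Σ(x_t−x̄)² = 174.9000
r_1 = 54.8900 / 174.9000 = 0.314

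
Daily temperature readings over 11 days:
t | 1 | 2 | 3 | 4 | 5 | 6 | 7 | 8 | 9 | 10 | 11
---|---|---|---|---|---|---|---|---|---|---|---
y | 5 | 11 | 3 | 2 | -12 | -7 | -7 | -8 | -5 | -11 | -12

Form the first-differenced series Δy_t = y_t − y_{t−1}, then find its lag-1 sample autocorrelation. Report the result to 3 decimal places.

First differences Δy: 6, -8, -1, -14, 5, 0, -1, 3, -6, -1
Mean of differences = -1.7000
Numerator Σ(Δy_t−Δȳ)(Δy_{t+1}−Δȳ) = -151.2900
Denominator Σ(Δy_t−Δȳ)² = 340.1000
r_1(Δy) = -151.2900 / 340.1000 = -0.445

-0.445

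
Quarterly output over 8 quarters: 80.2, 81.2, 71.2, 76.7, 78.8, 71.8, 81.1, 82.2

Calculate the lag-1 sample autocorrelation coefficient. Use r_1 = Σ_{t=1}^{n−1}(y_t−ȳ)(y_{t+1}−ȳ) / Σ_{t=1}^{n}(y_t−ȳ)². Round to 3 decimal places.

Mean ȳ = (80.2 + 81.2 + 71.2 + 76.7 + 78.8 + 71.8 + 81.1 + 82.2)/8 = 77.9000
Deviations from mean: 2.3000, 3.3000, -6.7000, -1.2000, 0.9000, -6.1000, 3.2000, 4.3000
Numerator Σ_{t=1}^{7}(y_t−ȳ)(y_{t+1}−ȳ) = -18.8100
Denominator Σ(y_t−ȳ)² = 129.2600
r_1 = -18.8100 / 129.2600 = -0.146

-0.146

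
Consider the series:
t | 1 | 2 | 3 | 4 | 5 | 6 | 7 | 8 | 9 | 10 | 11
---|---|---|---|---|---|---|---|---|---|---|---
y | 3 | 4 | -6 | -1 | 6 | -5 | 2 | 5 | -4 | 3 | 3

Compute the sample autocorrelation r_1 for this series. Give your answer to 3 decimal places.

-0.393

Mean ȳ = (3 + 4 − 6 − 1 + 6 − 5 + 2 + 5 − 4 + 3 + 3)/11 = 0.9091
Numerator Σ_{t=1}^{10}(y_t−ȳ)(y_{t+1}−ȳ) = -69.4628
Denominator Σ(y_t−ȳ)² = 176.9091
r_1 = -69.4628 / 176.9091 = -0.393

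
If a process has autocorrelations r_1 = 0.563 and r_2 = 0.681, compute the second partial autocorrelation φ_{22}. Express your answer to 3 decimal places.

φ_{22} = (r_2 − r_1²) / (1 − r_1²)
r_1² = (0.563)² = 0.316969
Numerator = 0.681 − 0.3170 = 0.3640; denominator = 1 − 0.3170 = 0.6830
φ_{22} = 0.3640 / 0.6830 = 0.533

0.533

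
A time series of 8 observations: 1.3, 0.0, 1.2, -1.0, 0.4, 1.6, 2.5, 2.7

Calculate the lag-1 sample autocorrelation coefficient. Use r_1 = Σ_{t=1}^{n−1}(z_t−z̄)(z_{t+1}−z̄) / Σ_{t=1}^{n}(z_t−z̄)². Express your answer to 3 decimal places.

Mean z̄ = (1.3 + 0.0 + 1.2 − 1.0 + 0.4 + 1.6 + 2.5 + 2.7)/8 = 1.0875
Deviations from mean: 0.2125, -1.0875, 0.1125, -2.0875, -0.6875, 0.5125, 1.4125, 1.6125
Σ(z_t−z̄)(z_{t+1}−z̄) = (-0.2311) + (-0.1223) + (-0.2348) + (1.4352) + (-0.3523) + (0.7239) + (2.2777) = 3.4961
Denominator Σ(z_t−z̄)² = 10.9288
r_1 = 3.4961 / 10.9288 = 0.320

0.320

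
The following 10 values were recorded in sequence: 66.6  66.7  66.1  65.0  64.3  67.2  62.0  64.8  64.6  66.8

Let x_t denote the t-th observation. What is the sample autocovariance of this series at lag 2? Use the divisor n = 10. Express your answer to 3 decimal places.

0.340

Mean x̄ = (66.6 + 66.7 + 66.1 + 65.0 + 64.3 + 67.2 + 62.0 + 64.8 + 64.6 + 66.8)/10 = 65.4100
Σ_{t=1}^{8}(x_t−x̄)(x_{t+2}−x̄) = 3.3998
γ_2 = 3.3998 / 10 = 0.340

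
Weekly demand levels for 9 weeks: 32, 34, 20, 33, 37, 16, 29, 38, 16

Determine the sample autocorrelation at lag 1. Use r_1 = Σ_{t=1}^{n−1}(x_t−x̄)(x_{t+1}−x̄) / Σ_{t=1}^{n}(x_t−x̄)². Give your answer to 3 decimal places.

Mean x̄ = (32 + 34 + 20 + 33 + 37 + 16 + 29 + 38 + 16)/9 = 28.3333
Numerator Σ_{t=1}^{8}(x_t−x̄)(x_{t+1}−x̄) = -252.7778
Denominator Σ(x_t−x̄)² = 610.0000
r_1 = -252.7778 / 610.0000 = -0.414

-0.414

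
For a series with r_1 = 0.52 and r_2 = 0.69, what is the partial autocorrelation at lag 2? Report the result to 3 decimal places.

φ_{22} = (r_2 − r_1²) / (1 − r_1²)
r_1² = (0.52)² = 0.2704
Numerator = 0.69 − 0.2704 = 0.4196; denominator = 1 − 0.2704 = 0.7296
φ_{22} = 0.4196 / 0.7296 = 0.575

0.575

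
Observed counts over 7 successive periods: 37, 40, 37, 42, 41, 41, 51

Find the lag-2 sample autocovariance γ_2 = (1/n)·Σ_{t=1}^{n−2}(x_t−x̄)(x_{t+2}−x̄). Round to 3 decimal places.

Mean x̄ = (37 + 40 + 37 + 42 + 41 + 41 + 51)/7 = 41.2857
Deviations: -4.2857, -1.2857, -4.2857, 0.7143, -0.2857, -0.2857, 9.7143
Σ_{t=1}^{5}(x_t−x̄)(x_{t+2}−x̄) = 15.6939
γ_2 = 15.6939 / 7 = 2.242

2.242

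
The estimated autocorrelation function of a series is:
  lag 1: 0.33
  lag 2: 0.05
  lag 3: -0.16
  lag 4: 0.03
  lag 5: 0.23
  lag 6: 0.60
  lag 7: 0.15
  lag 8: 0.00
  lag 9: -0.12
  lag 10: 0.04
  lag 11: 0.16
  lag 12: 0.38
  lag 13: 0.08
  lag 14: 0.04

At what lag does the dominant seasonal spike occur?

The largest autocorrelation is r_6 = 0.60, with a weaker echo at lag 12 (0.38); the remaining lags stay at or below 0.33. The elevated value at lag 1 (0.33), dropping to 0.05 at lag 2, reflects decaying short-term dependence rather than seasonality.
The dominant spike at lag 6 indicates a seasonal period of 6.

6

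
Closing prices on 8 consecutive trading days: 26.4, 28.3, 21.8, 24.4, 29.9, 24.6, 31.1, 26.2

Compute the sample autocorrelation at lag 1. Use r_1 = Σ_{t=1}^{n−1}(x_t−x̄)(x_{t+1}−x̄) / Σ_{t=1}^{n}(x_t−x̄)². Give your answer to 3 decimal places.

Mean x̄ = (26.4 + 28.3 + 21.8 + 24.4 + 29.9 + 24.6 + 31.1 + 26.2)/8 = 26.5875
Deviations from mean: -0.1875, 1.7125, -4.7875, -2.1875, 3.3125, -1.9875, 4.5125, -0.3875
Σ(x_t−x̄)(x_{t+1}−x̄) = (-0.3211) + (-8.1986) + (10.4727) + (-7.2461) + (-6.5836) + (-8.9686) + (-1.7486) = -22.5939
Denominator Σ(x_t−x̄)² = 66.1088
r_1 = -22.5939 / 66.1088 = -0.342

-0.342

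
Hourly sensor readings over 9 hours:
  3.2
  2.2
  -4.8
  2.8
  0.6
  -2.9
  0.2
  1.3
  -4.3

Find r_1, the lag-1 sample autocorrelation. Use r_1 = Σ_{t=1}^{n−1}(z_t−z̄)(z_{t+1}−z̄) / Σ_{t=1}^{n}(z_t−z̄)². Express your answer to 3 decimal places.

Mean z̄ = (3.2 + 2.2 − 4.8 + 2.8 + 0.6 − 2.9 + 0.2 + 1.3 − 4.3)/9 = -0.1889
Numerator Σ_{t=1}^{8}(z_t−z̄)(z_{t+1}−z̄) = -23.0790
Denominator Σ(z_t−z̄)² = 74.6289
r_1 = -23.0790 / 74.6289 = -0.309

-0.309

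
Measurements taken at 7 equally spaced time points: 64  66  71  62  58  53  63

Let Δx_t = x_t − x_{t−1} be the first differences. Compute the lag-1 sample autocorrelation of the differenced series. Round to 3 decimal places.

First differences Δx: 2, 5, -9, -4, -5, 10
Mean of differences = -0.1667
Numerator Σ(Δx_t−Δx̄)(Δx_{t+1}−Δx̄) = -31.1944
Denominator Σ(Δx_t−Δx̄)² = 250.8333
r_1(Δx) = -31.1944 / 250.8333 = -0.124

-0.124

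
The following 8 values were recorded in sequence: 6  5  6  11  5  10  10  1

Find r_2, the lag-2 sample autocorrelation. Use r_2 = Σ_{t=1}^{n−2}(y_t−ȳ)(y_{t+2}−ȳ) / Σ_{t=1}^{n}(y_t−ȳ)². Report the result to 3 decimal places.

-0.203

Mean ȳ = (6 + 5 + 6 + 11 + 5 + 10 + 10 + 1)/8 = 6.7500
Deviations from mean: -0.7500, -1.7500, -0.7500, 4.2500, -1.7500, 3.2500, 3.2500, -5.7500
Σ(y_t−ȳ)(y_{t+2}−ȳ) = (0.5625) + (-7.4375) + (1.3125) + (13.8125) + (-5.6875) + (-18.6875) = -16.1250
Denominator Σ(y_t−ȳ)² = 79.5000
r_2 = -16.1250 / 79.5000 = -0.203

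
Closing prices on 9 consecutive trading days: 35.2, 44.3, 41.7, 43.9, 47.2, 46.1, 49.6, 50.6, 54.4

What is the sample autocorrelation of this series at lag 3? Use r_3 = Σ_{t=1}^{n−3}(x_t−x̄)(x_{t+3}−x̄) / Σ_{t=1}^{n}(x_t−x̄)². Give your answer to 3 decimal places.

Mean x̄ = (35.2 + 44.3 + 41.7 + 43.9 + 47.2 + 46.1 + 49.6 + 50.6 + 54.4)/9 = 45.8889
Σ(x_t−x̄)(x_{t+3}−x̄) = (21.2590) + (-2.0832) + (-0.8843) + (-7.3810) + (6.1768) + (1.7968) = 18.8841
Denominator Σ(x_t−x̄)² = 248.4489
r_3 = 18.8841 / 248.4489 = 0.076

0.076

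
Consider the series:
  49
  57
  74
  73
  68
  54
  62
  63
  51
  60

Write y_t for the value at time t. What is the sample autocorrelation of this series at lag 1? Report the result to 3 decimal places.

Mean ȳ = (49 + 57 + 74 + 73 + 68 + 54 + 62 + 63 + 51 + 60)/10 = 61.1000
Numerator Σ_{t=1}^{9}(y_t−ȳ)(y_{t+1}−ȳ) = 170.5900
Denominator Σ(y_t−ȳ)² = 676.9000
r_1 = 170.5900 / 676.9000 = 0.252

0.252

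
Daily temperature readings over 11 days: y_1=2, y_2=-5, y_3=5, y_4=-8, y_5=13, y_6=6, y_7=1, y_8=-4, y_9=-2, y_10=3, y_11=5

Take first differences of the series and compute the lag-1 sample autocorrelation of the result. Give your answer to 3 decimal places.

First differences Δy: -7, 10, -13, 21, -7, -5, -5, 2, 5, 2
Mean of differences = 0.3000
Numerator Σ(Δy_t−Δȳ)(Δy_{t+1}−Δȳ) = -552.4900
Denominator Σ(Δy_t−Δȳ)² = 890.1000
r_1(Δy) = -552.4900 / 890.1000 = -0.621

-0.621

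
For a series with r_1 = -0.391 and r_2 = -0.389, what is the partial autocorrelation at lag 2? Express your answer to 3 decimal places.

-0.640

φ_{22} = (r_2 − r_1²) / (1 − r_1²)
r_1² = (-0.391)² = 0.152881
Numerator = -0.389 − 0.1529 = -0.5419; denominator = 1 − 0.1529 = 0.8471
φ_{22} = -0.5419 / 0.8471 = -0.640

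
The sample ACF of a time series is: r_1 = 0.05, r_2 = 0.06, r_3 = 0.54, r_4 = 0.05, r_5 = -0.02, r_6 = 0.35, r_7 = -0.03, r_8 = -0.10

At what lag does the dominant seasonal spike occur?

3

The largest autocorrelation is r_3 = 0.54, with a weaker echo at lag 6 (0.35); the remaining lags stay at or below 0.06.
The dominant spike at lag 3 indicates a seasonal period of 3.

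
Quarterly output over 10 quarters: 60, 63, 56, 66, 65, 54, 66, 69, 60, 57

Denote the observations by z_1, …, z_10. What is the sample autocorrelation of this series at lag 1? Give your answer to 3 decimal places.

Mean z̄ = (60 + 63 + 56 + 66 + 65 + 54 + 66 + 69 + 60 + 57)/10 = 61.6000
Numerator Σ_{t=1}^{9}(z_t−z̄)(z_{t+1}−z̄) = -50.9600
Denominator Σ(z_t−z̄)² = 222.4000
r_1 = -50.9600 / 222.4000 = -0.229

-0.229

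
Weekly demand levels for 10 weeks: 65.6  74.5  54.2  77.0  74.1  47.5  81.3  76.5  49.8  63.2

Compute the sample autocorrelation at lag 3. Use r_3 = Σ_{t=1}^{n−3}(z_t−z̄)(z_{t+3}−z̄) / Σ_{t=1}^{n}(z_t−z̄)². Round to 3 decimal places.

Mean z̄ = (65.6 + 74.5 + 54.2 + 77.0 + 74.1 + 47.5 + 81.3 + 76.5 + 49.8 + 63.2)/10 = 66.3700
Σ(z_t−z̄)(z_{t+3}−z̄) = (-8.1851) + (62.8449) + (229.6479) + (158.7059) + (78.3049) + (312.6759) + (-47.3281) = 786.6663
Denominator Σ(z_t−z̄)² = 1353.7610
r_3 = 786.6663 / 1353.7610 = 0.581

0.581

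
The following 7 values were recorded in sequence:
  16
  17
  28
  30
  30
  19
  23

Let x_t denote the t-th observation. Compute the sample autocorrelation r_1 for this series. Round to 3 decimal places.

0.292

Mean x̄ = (16 + 17 + 28 + 30 + 30 + 19 + 23)/7 = 23.2857
Deviations from mean: -7.2857, -6.2857, 4.7143, 6.7143, 6.7143, -4.2857, -0.2857
Numerator Σ_{t=1}^{6}(x_t−x̄)(x_{t+1}−x̄) = 65.3469
Denominator Σ(x_t−x̄)² = 223.4286
r_1 = 65.3469 / 223.4286 = 0.292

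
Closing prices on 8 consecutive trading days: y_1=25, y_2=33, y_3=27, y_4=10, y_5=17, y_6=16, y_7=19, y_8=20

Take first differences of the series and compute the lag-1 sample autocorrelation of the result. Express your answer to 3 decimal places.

First differences Δy: 8, -6, -17, 7, -1, 3, 1
Mean of differences = -0.7143
Numerator Σ(Δy_t−Δȳ)(Δy_{t+1}−Δȳ) = -82.5102
Denominator Σ(Δy_t−Δȳ)² = 445.4286
r_1(Δy) = -82.5102 / 445.4286 = -0.185

-0.185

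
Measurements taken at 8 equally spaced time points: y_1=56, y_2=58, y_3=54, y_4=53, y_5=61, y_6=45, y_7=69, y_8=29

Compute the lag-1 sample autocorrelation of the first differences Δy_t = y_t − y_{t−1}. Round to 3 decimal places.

-0.604

First differences Δy: 2, -4, -1, 8, -16, 24, -40
Mean of differences = -3.8571
Numerator Σ(Δy_t−Δȳ)(Δy_{t+1}−Δȳ) = -1456.4490
Denominator Σ(Δy_t−Δȳ)² = 2412.8571
r_1(Δy) = -1456.4490 / 2412.8571 = -0.604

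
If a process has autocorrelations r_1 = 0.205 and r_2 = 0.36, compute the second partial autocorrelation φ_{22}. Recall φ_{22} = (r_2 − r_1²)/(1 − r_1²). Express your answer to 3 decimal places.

φ_{22} = (r_2 − r_1²) / (1 − r_1²)
r_1² = (0.205)² = 0.042025
Numerator = 0.36 − 0.0420 = 0.3180; denominator = 1 − 0.0420 = 0.9580
φ_{22} = 0.3180 / 0.9580 = 0.332

0.332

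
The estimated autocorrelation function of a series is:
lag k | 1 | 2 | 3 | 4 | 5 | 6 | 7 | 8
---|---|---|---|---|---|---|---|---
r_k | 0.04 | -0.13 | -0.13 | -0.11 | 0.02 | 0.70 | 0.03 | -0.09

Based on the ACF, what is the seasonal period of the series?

The largest autocorrelation is r_6 = 0.70; the remaining lags stay at or below 0.04.
The dominant spike at lag 6 indicates a seasonal period of 6.

6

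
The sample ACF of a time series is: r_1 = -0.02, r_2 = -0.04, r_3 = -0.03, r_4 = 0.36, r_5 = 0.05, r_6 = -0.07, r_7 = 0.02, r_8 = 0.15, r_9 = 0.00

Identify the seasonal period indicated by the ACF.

The largest autocorrelation is r_4 = 0.36, with a weaker echo at lag 8 (0.15); the remaining lags stay at or below 0.05.
The dominant spike at lag 4 indicates a seasonal period of 4.

4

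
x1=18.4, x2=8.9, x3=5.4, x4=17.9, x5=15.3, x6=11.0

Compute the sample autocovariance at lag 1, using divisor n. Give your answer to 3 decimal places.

-3.735

Mean x̄ = (18.4 + 8.9 + 5.4 + 17.9 + 15.3 + 11.0)/6 = 12.8167
Σ_{t=1}^{5}(x_t−x̄)(x_{t+1}−x̄) = -22.4086
γ_1 = -22.4086 / 6 = -3.735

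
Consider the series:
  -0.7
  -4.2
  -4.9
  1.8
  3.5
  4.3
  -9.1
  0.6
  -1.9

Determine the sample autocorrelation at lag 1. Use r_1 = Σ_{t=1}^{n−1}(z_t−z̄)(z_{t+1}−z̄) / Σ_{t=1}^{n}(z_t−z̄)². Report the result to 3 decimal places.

Mean z̄ = (-0.7 − 4.2 − 4.9 + 1.8 + 3.5 + 4.3 − 9.1 + 0.6 − 1.9)/9 = -1.1778
Numerator Σ_{t=1}^{8}(z_t−z̄)(z_{t+1}−z̄) = -20.4894
Denominator Σ(z_t−z̄)² = 150.4156
r_1 = -20.4894 / 150.4156 = -0.136

-0.136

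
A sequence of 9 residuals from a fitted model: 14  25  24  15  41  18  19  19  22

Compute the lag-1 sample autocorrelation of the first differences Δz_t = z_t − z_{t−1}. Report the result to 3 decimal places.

First differences Δz: 11, -1, -9, 26, -23, 1, 0, 3
Mean of differences = 1.0000
Numerator Σ(Δz_t−Δz̄)(Δz_{t+1}−Δz̄) = -852.0000
Denominator Σ(Δz_t−Δz̄)² = 1410.0000
r_1(Δz) = -852.0000 / 1410.0000 = -0.604

-0.604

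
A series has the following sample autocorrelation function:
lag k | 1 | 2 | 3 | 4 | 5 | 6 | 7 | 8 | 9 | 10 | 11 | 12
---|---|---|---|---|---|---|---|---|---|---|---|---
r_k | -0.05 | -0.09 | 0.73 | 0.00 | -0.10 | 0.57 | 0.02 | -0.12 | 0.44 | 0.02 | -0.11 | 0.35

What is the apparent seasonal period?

The largest autocorrelation is r_3 = 0.73, with weaker echoes at lags 6 (0.57), 9 (0.44) and 12 (0.35); the remaining lags stay at or below 0.02.
The dominant spike at lag 3 indicates a seasonal period of 3.

3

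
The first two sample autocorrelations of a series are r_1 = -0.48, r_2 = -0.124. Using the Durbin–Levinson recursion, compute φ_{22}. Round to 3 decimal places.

φ_{22} = (r_2 − r_1²) / (1 − r_1²)
r_1² = (-0.48)² = 0.2304
Numerator = -0.124 − 0.2304 = -0.3544; denominator = 1 − 0.2304 = 0.7696
φ_{22} = -0.3544 / 0.7696 = -0.460

-0.460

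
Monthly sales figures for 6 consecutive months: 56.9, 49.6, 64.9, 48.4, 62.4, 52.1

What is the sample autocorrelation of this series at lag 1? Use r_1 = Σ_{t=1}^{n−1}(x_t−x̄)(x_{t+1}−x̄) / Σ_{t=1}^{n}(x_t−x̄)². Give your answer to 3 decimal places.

-0.869

Mean x̄ = (56.9 + 49.6 + 64.9 + 48.4 + 62.4 + 52.1)/6 = 55.7167
Numerator Σ_{t=1}^{5}(x_t−x̄)(x_{t+1}−x̄) = -203.6719
Denominator Σ(x_t−x̄)² = 234.4283
r_1 = -203.6719 / 234.4283 = -0.869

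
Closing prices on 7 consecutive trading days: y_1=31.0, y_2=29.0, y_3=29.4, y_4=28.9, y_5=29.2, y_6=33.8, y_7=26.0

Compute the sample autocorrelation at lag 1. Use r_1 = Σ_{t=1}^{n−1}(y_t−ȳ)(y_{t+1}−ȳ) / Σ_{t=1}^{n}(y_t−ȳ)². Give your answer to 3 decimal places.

Mean ȳ = (31.0 + 29.0 + 29.4 + 28.9 + 29.2 + 33.8 + 26.0)/7 = 29.6143
Σ(y_t−ȳ)(y_{t+1}−ȳ) = (-0.8512) + (0.1316) + (0.1531) + (0.2959) + (-1.7341) + (-15.1284) = -17.1331
Denominator Σ(y_t−ȳ)² = 33.6086
r_1 = -17.1331 / 33.6086 = -0.510

-0.510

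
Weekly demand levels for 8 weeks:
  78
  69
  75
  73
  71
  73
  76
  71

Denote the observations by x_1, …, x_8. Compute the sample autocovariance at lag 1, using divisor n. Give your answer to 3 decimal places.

-4.227

Mean x̄ = (78 + 69 + 75 + 73 + 71 + 73 + 76 + 71)/8 = 73.2500
Deviations: 4.7500, -4.2500, 1.7500, -0.2500, -2.2500, -0.2500, 2.7500, -2.2500
Σ_{t=1}^{7}(x_t−x̄)(x_{t+1}−x̄) = -33.8125
γ_1 = -33.8125 / 8 = -4.227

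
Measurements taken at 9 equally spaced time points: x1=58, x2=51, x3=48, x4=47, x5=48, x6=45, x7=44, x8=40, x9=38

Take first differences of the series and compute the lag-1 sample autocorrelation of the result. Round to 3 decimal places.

0.031

First differences Δx: -7, -3, -1, 1, -3, -1, -4, -2
Mean of differences = -2.5000
Numerator Σ(Δx_t−Δx̄)(Δx_{t+1}−Δx̄) = 1.2500
Denominator Σ(Δx_t−Δx̄)² = 40.0000
r_1(Δx) = 1.2500 / 40.0000 = 0.031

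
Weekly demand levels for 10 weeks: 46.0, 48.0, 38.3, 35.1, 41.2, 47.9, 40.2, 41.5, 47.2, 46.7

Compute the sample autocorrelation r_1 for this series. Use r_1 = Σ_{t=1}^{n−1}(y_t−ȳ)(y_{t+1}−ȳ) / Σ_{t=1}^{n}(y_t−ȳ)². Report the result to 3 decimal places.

0.186

Mean ȳ = (46.0 + 48.0 + 38.3 + 35.1 + 41.2 + 47.9 + 40.2 + 41.5 + 47.2 + 46.7)/10 = 43.2100
Numerator Σ_{t=1}^{9}(y_t−ȳ)(y_{t+1}−ȳ) = 34.6719
Denominator Σ(y_t−ȳ)² = 186.7290
r_1 = 34.6719 / 186.7290 = 0.186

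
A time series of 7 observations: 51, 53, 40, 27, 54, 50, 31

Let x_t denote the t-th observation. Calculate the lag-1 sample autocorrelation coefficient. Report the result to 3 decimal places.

-0.124

Mean x̄ = (51 + 53 + 40 + 27 + 54 + 50 + 31)/7 = 43.7143
Deviations from mean: 7.2857, 9.2857, -3.7143, -16.7143, 10.2857, 6.2857, -12.7143
Σ(x_t−x̄)(x_{t+1}−x̄) = (67.6531) + (-34.4898) + (62.0816) + (-171.9184) + (64.6531) + (-79.9184) = -91.9388
Denominator Σ(x_t−x̄)² = 739.4286
r_1 = -91.9388 / 739.4286 = -0.124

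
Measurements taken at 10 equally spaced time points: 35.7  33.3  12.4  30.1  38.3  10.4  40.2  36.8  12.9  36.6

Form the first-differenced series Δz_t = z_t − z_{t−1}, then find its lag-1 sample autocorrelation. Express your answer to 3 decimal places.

-0.501

First differences Δz: -2.4, -20.9, 17.7, 8.2, -27.9, 29.8, -3.4, -23.9, 23.7
Mean of differences = 0.1000
Numerator Σ(Δz_t−Δz̄)(Δz_{t+1}−Δz̄) = -1819.2900
Denominator Σ(Δz_t−Δz̄)² = 3633.9200
r_1(Δz) = -1819.2900 / 3633.9200 = -0.501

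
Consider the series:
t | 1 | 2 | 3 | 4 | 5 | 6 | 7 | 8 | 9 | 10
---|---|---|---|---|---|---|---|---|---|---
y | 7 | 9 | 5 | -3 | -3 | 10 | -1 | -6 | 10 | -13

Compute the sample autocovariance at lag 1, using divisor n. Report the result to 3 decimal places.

-15.575

Mean ȳ = (7 + 9 + 5 − 3 − 3 + 10 − 1 − 6 + 10 − 13)/10 = 1.5000
Σ_{t=1}^{9}(y_t−ȳ)(y_{t+1}−ȳ) = -155.7500
γ_1 = -155.7500 / 10 = -15.575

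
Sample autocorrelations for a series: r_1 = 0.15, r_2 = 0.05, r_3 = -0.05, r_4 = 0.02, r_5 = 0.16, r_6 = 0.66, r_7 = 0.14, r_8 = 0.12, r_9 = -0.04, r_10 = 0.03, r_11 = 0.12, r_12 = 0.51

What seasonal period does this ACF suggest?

6

The largest autocorrelation is r_6 = 0.66, with a weaker echo at lag 12 (0.51); the remaining lags stay at or below 0.16.
The dominant spike at lag 6 indicates a seasonal period of 6.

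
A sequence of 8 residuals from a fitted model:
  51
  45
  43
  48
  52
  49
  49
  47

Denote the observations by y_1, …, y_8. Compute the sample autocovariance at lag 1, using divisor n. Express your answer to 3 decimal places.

Mean ȳ = (51 + 45 + 43 + 48 + 52 + 49 + 49 + 47)/8 = 48.0000
Deviations: 3.0000, -3.0000, -5.0000, 0.0000, 4.0000, 1.0000, 1.0000, -1.0000
Σ_{t=1}^{7}(y_t−ȳ)(y_{t+1}−ȳ) = 10.0000
γ_1 = 10.0000 / 8 = 1.250

1.250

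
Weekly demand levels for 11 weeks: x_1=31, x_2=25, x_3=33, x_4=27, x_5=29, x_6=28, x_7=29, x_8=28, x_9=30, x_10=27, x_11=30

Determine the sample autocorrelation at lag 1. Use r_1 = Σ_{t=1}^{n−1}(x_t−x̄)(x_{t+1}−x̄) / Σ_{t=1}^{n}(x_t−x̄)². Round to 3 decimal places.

-0.796

Mean x̄ = (31 + 25 + 33 + 27 + 29 + 28 + 29 + 28 + 30 + 27 + 30)/11 = 28.8182
Numerator Σ_{t=1}^{10}(x_t−x̄)(x_{t+1}−x̄) = -37.9421
Denominator Σ(x_t−x̄)² = 47.6364
r_1 = -37.9421 / 47.6364 = -0.796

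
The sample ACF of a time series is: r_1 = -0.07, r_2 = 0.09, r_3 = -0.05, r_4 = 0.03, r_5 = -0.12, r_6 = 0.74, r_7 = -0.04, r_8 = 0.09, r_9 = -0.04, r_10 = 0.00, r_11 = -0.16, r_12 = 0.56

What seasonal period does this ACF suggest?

6

The largest autocorrelation is r_6 = 0.74, with a weaker echo at lag 12 (0.56); the remaining lags stay at or below 0.09.
The dominant spike at lag 6 indicates a seasonal period of 6.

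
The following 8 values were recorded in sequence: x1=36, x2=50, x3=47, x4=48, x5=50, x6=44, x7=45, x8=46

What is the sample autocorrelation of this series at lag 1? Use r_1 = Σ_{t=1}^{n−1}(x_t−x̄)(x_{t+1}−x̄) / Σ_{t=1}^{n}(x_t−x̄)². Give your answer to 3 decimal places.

-0.212

Mean x̄ = (36 + 50 + 47 + 48 + 50 + 44 + 45 + 46)/8 = 45.7500
Deviations from mean: -9.7500, 4.2500, 1.2500, 2.2500, 4.2500, -1.7500, -0.7500, 0.2500
Σ(x_t−x̄)(x_{t+1}−x̄) = (-41.4375) + (5.3125) + (2.8125) + (9.5625) + (-7.4375) + (1.3125) + (-0.1875) = -30.0625
Denominator Σ(x_t−x̄)² = 141.5000
r_1 = -30.0625 / 141.5000 = -0.212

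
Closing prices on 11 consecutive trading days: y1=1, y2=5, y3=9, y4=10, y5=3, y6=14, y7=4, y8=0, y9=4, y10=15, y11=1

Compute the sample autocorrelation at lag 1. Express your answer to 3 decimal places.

Mean ȳ = (1 + 5 + 9 + 10 + 3 + 14 + 4 + 0 + 4 + 15 + 1)/11 = 6.0000
Numerator Σ_{t=1}^{10}(y_t−ȳ)(y_{t+1}−ȳ) = -77.0000
Denominator Σ(y_t−ȳ)² = 274.0000
r_1 = -77.0000 / 274.0000 = -0.281

-0.281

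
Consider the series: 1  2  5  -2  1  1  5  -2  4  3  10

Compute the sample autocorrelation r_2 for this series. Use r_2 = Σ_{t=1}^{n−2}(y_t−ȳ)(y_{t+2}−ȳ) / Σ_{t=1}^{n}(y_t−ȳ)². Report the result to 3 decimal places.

0.147

Mean ȳ = (1 + 2 + 5 − 2 + 1 + 1 + 5 − 2 + 4 + 3 + 10)/11 = 2.5455
Numerator Σ_{t=1}^{9}(y_t−ȳ)(y_{t+2}−ȳ) = 17.4959
Denominator Σ(y_t−ȳ)² = 118.7273
r_2 = 17.4959 / 118.7273 = 0.147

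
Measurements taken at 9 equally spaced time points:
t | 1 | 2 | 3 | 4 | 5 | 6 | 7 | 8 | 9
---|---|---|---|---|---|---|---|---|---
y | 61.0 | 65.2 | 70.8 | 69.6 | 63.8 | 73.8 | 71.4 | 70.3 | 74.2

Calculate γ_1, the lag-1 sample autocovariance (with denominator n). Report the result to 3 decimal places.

Mean ȳ = (61.0 + 65.2 + 70.8 + 69.6 + 63.8 + 73.8 + 71.4 + 70.3 + 74.2)/9 = 68.9000
Σ_{t=1}^{8}(y_t−ȳ)(y_{t+1}−ȳ) = 18.1400
γ_1 = 18.1400 / 9 = 2.016

2.016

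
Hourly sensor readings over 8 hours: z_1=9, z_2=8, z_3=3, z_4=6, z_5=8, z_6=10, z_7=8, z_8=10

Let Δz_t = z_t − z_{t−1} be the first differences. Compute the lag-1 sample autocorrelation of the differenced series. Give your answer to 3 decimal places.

First differences Δz: -1, -5, 3, 2, 2, -2, 2
Mean of differences = 0.1429
Numerator Σ(Δz_t−Δz̄)(Δz_{t+1}−Δz̄) = -8.0204
Denominator Σ(Δz_t−Δz̄)² = 50.8571
r_1(Δz) = -8.0204 / 50.8571 = -0.158

-0.158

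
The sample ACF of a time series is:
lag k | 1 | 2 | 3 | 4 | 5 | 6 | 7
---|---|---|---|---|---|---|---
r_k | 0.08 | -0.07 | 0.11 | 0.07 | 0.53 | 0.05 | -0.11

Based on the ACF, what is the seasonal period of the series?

The largest autocorrelation is r_5 = 0.53; the remaining lags stay at or below 0.11.
The dominant spike at lag 5 indicates a seasonal period of 5.

5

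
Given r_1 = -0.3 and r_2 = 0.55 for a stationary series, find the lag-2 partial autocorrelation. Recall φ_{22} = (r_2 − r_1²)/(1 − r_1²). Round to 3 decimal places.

φ_{22} = (r_2 − r_1²) / (1 − r_1²)
r_1² = (-0.3)² = 0.09
Numerator = 0.55 − 0.0900 = 0.4600; denominator = 1 − 0.0900 = 0.9100
φ_{22} = 0.4600 / 0.9100 = 0.505

0.505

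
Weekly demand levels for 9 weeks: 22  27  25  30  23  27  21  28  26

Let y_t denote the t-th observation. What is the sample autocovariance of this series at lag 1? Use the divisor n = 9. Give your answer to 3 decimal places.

-4.429

Mean ȳ = (22 + 27 + 25 + 30 + 23 + 27 + 21 + 28 + 26)/9 = 25.4444
Σ_{t=1}^{8}(y_t−ȳ)(y_{t+1}−ȳ) = -39.8642
γ_1 = -39.8642 / 9 = -4.429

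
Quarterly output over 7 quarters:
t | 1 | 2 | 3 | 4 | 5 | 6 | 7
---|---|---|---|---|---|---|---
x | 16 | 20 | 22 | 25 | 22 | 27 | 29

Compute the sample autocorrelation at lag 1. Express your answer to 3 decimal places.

0.345

Mean x̄ = (16 + 20 + 22 + 25 + 22 + 27 + 29)/7 = 23.0000
Deviations from mean: -7.0000, -3.0000, -1.0000, 2.0000, -1.0000, 4.0000, 6.0000
Numerator Σ_{t=1}^{6}(x_t−x̄)(x_{t+1}−x̄) = 40.0000
Denominator Σ(x_t−x̄)² = 116.0000
r_1 = 40.0000 / 116.0000 = 0.345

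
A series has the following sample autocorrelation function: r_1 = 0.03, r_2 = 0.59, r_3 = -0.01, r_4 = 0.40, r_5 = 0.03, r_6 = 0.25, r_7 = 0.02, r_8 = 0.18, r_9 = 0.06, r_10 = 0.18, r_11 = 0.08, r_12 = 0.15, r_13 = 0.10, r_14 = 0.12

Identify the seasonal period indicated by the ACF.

The largest autocorrelation is r_2 = 0.59, with weaker echoes at lags 4 (0.40), 6 (0.25), 8 (0.18), 10 (0.18) and 12 (0.15); the remaining lags stay at or below 0.12.
The dominant spike at lag 2 indicates a seasonal period of 2.

2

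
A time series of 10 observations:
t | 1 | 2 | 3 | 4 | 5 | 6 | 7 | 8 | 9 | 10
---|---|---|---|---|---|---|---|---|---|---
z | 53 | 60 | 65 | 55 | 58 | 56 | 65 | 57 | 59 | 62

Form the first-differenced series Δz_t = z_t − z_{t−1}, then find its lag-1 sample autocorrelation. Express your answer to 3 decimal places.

First differences Δz: 7, 5, -10, 3, -2, 9, -8, 2, 3
Mean of differences = 1.0000
Numerator Σ(Δz_t−Δz̄)(Δz_{t+1}−Δz̄) = -151.0000
Denominator Σ(Δz_t−Δz̄)² = 336.0000
r_1(Δz) = -151.0000 / 336.0000 = -0.449

-0.449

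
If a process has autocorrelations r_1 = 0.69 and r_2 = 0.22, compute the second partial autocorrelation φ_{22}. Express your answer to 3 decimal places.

φ_{22} = (r_2 − r_1²) / (1 − r_1²)
r_1² = (0.69)² = 0.4761
Numerator = 0.22 − 0.4761 = -0.2561; denominator = 1 − 0.4761 = 0.5239
φ_{22} = -0.2561 / 0.5239 = -0.489

-0.489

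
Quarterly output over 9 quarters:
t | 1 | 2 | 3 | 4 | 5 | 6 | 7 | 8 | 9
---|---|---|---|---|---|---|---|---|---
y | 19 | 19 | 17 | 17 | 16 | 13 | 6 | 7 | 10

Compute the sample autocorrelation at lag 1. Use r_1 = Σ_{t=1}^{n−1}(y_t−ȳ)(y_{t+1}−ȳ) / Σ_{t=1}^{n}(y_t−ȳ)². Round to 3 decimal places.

Mean ȳ = (19 + 19 + 17 + 17 + 16 + 13 + 6 + 7 + 10)/9 = 13.7778
Numerator Σ_{t=1}^{8}(y_t−ȳ)(y_{t+1}−ȳ) = 144.2840
Denominator Σ(y_t−ȳ)² = 201.5556
r_1 = 144.2840 / 201.5556 = 0.716

0.716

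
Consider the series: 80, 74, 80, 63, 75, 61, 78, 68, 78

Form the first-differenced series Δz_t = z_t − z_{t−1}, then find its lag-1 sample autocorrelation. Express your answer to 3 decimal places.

First differences Δz: -6, 6, -17, 12, -14, 17, -10, 10
Mean of differences = -0.2500
Numerator Σ(Δz_t−Δz̄)(Δz_{t+1}−Δz̄) = -1019.5625
Denominator Σ(Δz_t−Δz̄)² = 1189.5000
r_1(Δz) = -1019.5625 / 1189.5000 = -0.857

-0.857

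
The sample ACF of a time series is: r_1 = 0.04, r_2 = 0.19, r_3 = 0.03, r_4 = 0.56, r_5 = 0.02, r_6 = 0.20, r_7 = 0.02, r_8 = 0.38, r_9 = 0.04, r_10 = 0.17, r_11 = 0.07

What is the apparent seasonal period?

4

The largest autocorrelation is r_4 = 0.56, with a weaker echo at lag 8 (0.38); the remaining lags stay at or below 0.20.
The dominant spike at lag 4 indicates a seasonal period of 4.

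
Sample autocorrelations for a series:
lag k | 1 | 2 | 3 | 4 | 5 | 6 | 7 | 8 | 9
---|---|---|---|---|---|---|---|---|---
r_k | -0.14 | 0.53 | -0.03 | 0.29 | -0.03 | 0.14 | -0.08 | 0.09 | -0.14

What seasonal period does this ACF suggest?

2

The largest autocorrelation is r_2 = 0.53, with a weaker echo at lag 4 (0.29); the remaining lags stay at or below 0.14.
The dominant spike at lag 2 indicates a seasonal period of 2.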